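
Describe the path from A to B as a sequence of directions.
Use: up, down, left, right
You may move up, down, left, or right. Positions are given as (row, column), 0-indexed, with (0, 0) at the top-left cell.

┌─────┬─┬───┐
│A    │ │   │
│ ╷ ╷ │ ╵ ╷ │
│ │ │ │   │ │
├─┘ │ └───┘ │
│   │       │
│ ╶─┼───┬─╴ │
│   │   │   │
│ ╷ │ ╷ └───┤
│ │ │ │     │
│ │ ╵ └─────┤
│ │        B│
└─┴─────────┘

Finding the path and converting it to directions:
Path through cells: (0,0) → (0,1) → (1,1) → (2,1) → (2,0) → (3,0) → (3,1) → (4,1) → (5,1) → (5,2) → (5,3) → (5,4) → (5,5)
Directions: right, down, down, left, down, right, down, down, right, right, right, right

Solution:

┌─────┬─┬───┐
│A ↓  │ │   │
│ ╷ ╷ │ ╵ ╷ │
│ │↓│ │   │ │
├─┘ │ └───┘ │
│↓ ↲│       │
│ ╶─┼───┬─╴ │
│↳ ↓│   │   │
│ ╷ │ ╷ └───┤
│ │↓│ │     │
│ │ ╵ └─────┤
│ │↳ → → → B│
└─┴─────────┘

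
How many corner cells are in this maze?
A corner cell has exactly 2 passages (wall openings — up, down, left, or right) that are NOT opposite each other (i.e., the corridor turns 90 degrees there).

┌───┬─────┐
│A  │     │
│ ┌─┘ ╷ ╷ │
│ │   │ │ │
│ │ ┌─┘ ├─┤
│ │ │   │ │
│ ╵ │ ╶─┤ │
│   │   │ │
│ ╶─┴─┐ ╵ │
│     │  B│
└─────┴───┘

Counting corner cells (2 non-opposite passages):
Total corners: 13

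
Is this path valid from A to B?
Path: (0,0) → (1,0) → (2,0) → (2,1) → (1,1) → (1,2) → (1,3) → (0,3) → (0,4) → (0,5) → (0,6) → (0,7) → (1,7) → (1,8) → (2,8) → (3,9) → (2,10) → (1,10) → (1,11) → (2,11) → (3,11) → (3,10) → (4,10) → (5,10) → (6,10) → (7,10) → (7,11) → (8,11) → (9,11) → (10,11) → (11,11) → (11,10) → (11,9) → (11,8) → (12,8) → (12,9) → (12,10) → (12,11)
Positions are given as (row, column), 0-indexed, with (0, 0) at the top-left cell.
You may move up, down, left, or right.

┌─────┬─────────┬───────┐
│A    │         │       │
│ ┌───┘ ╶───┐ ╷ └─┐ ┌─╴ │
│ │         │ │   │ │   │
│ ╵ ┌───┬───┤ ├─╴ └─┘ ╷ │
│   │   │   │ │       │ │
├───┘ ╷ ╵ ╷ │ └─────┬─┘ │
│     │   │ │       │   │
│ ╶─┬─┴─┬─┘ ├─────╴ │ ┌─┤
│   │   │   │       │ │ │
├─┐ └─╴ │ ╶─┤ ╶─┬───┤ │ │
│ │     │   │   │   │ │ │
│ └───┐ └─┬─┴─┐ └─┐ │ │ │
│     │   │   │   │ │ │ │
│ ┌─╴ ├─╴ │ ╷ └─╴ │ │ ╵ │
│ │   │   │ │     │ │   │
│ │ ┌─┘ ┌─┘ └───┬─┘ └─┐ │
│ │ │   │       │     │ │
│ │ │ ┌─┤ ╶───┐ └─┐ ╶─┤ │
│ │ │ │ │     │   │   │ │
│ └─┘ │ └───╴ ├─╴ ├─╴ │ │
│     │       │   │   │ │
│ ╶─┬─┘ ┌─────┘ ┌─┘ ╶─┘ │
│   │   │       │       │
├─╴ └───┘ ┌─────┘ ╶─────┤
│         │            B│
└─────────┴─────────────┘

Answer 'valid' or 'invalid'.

Checking path validity:
Result: Invalid move at step 15: cannot move from (2, 8) to (3, 9).

invalid

Correct solution:

┌─────┬─────────┬───────┐
│A    │↱ → → → ↓│       │
│ ┌───┘ ╶───┐ ╷ └─┐ ┌─╴ │
│↓│↱ → ↑    │ │↳ ↓│ │↱ ↓│
│ ╵ ┌───┬───┤ ├─╴ └─┘ ╷ │
│↳ ↑│   │   │ │  ↳ → ↑│↓│
├───┘ ╷ ╵ ╷ │ └─────┬─┘ │
│     │   │ │       │↓ ↲│
│ ╶─┬─┴─┬─┘ ├─────╴ │ ┌─┤
│   │   │   │       │↓│ │
├─┐ └─╴ │ ╶─┤ ╶─┬───┤ │ │
│ │     │   │   │   │↓│ │
│ └───┐ └─┬─┴─┐ └─┐ │ │ │
│     │   │   │   │ │↓│ │
│ ┌─╴ ├─╴ │ ╷ └─╴ │ │ ╵ │
│ │   │   │ │     │ │↳ ↓│
│ │ ┌─┘ ┌─┘ └───┬─┘ └─┐ │
│ │ │   │       │     │↓│
│ │ │ ┌─┤ ╶───┐ └─┐ ╶─┤ │
│ │ │ │ │     │   │   │↓│
│ └─┘ │ └───╴ ├─╴ ├─╴ │ │
│     │       │   │   │↓│
│ ╶─┬─┘ ┌─────┘ ┌─┘ ╶─┘ │
│   │   │       │↓ ← ← ↲│
├─╴ └───┘ ┌─────┘ ╶─────┤
│         │      ↳ → → B│
└─────────┴─────────────┘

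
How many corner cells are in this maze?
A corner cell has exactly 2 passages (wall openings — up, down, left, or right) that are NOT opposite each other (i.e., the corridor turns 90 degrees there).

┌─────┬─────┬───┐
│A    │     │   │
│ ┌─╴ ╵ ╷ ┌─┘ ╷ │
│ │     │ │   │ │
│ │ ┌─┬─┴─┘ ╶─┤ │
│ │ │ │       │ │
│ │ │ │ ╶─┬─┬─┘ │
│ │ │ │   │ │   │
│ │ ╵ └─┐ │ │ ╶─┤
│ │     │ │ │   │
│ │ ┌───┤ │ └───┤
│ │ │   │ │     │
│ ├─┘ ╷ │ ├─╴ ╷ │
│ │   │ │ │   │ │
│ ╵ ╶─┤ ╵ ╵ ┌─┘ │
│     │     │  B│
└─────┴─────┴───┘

Counting corner cells (2 non-opposite passages):
Total corners: 27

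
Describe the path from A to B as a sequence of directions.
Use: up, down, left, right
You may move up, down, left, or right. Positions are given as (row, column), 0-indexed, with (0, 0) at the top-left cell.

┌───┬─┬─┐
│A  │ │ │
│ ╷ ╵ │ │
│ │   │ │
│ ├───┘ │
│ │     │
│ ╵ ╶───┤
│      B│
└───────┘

Finding the path and converting it to directions:
Path through cells: (0,0) → (1,0) → (2,0) → (3,0) → (3,1) → (3,2) → (3,3)
Directions: down, down, down, right, right, right

Solution:

┌───┬─┬─┐
│A  │ │ │
│ ╷ ╵ │ │
│↓│   │ │
│ ├───┘ │
│↓│     │
│ ╵ ╶───┤
│↳ → → B│
└───────┘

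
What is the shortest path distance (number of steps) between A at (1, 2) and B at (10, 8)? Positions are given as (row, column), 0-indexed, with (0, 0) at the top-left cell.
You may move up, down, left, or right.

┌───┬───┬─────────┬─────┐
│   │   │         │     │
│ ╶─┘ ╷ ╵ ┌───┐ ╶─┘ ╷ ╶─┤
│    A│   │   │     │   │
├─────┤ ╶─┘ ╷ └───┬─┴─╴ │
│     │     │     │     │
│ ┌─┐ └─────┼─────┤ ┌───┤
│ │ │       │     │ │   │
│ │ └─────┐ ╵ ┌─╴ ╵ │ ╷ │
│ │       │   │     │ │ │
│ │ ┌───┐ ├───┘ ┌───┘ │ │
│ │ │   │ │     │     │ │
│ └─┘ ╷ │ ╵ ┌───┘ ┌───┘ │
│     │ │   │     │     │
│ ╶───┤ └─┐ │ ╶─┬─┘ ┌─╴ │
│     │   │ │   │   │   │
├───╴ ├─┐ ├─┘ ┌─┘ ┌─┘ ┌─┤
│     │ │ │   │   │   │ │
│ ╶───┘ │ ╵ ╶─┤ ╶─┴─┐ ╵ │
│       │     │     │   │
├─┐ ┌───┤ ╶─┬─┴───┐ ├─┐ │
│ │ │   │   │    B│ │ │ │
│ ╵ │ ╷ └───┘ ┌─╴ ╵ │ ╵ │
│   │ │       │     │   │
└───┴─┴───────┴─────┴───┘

Finding path from (1, 2) to (10, 8):
Path: (1,2) → (0,2) → (0,3) → (1,3) → (1,4) → (0,4) → (0,5) → (0,6) → (0,7) → (1,7) → (1,8) → (1,9) → (0,9) → (0,10) → (1,10) → (1,11) → (2,11) → (2,10) → (2,9) → (3,9) → (4,9) → (4,8) → (3,8) → (3,7) → (3,6) → (4,6) → (4,5) → (3,5) → (3,4) → (3,3) → (3,2) → (2,2) → (2,1) → (2,0) → (3,0) → (4,0) → (5,0) → (6,0) → (6,1) → (6,2) → (5,2) → (5,3) → (6,3) → (7,3) → (7,4) → (8,4) → (9,4) → (9,5) → (8,5) → (8,6) → (7,6) → (6,6) → (6,7) → (6,8) → (5,8) → (5,9) → (5,10) → (4,10) → (3,10) → (3,11) → (4,11) → (5,11) → (6,11) → (6,10) → (6,9) → (7,9) → (7,8) → (8,8) → (8,7) → (9,7) → (9,8) → (9,9) → (10,9) → (11,9) → (11,8) → (10,8)
Distance: 75 steps

Solution:

┌───┬───┬─────────┬─────┐
│   │↱ ↓│↱ → → ↓  │↱ ↓  │
│ ╶─┘ ╷ ╵ ┌───┐ ╶─┘ ╷ ╶─┤
│    A│↳ ↑│   │↳ → ↑│↳ ↓│
├─────┤ ╶─┘ ╷ └───┬─┴─╴ │
│↓ ← ↰│     │     │↓ ← ↲│
│ ┌─┐ └─────┼─────┤ ┌───┤
│↓│ │↑ ← ← ↰│↓ ← ↰│↓│↱ ↓│
│ │ └─────┐ ╵ ┌─╴ ╵ │ ╷ │
│↓│       │↑ ↲│  ↑ ↲│↑│↓│
│ │ ┌───┐ ├───┘ ┌───┘ │ │
│↓│ │↱ ↓│ │     │↱ → ↑│↓│
│ └─┘ ╷ │ ╵ ┌───┘ ┌───┘ │
│↳ → ↑│↓│   │↱ → ↑│↓ ← ↲│
│ ╶───┤ └─┐ │ ╶─┬─┘ ┌─╴ │
│     │↳ ↓│ │↑  │↓ ↲│   │
├───╴ ├─┐ ├─┘ ┌─┘ ┌─┘ ┌─┤
│     │ │↓│↱ ↑│↓ ↲│   │ │
│ ╶───┘ │ ╵ ╶─┤ ╶─┴─┐ ╵ │
│       │↳ ↑  │↳ → ↓│   │
├─┐ ┌───┤ ╶─┬─┴───┐ ├─┐ │
│ │ │   │   │    B│↓│ │ │
│ ╵ │ ╷ └───┘ ┌─╴ ╵ │ ╵ │
│   │ │       │  ↑ ↲│   │
└───┴─┴───────┴─────┴───┘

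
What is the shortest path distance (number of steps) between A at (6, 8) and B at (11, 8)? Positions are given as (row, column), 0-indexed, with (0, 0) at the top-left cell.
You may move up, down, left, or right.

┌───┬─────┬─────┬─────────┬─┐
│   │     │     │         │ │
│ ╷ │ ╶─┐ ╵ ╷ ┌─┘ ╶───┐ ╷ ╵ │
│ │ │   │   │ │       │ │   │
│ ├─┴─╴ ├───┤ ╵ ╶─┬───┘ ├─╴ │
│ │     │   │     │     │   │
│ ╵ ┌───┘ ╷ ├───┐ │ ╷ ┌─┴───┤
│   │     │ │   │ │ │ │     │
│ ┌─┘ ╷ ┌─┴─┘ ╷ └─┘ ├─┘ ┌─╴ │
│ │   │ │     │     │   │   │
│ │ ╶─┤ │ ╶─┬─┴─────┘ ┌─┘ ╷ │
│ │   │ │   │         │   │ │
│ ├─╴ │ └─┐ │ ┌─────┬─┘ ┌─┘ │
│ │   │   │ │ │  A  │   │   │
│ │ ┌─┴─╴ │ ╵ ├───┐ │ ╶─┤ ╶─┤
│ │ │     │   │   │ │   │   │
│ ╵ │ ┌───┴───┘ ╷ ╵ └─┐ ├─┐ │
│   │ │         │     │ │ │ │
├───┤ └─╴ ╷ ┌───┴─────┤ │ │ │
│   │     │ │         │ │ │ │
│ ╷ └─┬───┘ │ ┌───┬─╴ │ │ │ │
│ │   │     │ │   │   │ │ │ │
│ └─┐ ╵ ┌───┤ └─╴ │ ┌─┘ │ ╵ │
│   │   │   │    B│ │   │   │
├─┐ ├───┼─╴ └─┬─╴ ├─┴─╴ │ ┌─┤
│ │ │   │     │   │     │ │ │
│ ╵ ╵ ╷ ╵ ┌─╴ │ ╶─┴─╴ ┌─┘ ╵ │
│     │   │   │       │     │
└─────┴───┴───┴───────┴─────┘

Finding path from (6, 8) to (11, 8):
Path: (6,8) → (6,9) → (7,9) → (8,9) → (8,8) → (7,8) → (7,7) → (8,7) → (8,6) → (8,5) → (8,4) → (9,4) → (9,3) → (9,2) → (8,2) → (7,2) → (7,3) → (7,4) → (6,4) → (6,3) → (5,3) → (4,3) → (3,3) → (3,2) → (4,2) → (4,1) → (5,1) → (5,2) → (6,2) → (6,1) → (7,1) → (8,1) → (8,0) → (7,0) → (6,0) → (5,0) → (4,0) → (3,0) → (3,1) → (2,1) → (2,2) → (2,3) → (1,3) → (1,2) → (0,2) → (0,3) → (0,4) → (1,4) → (1,5) → (0,5) → (0,6) → (1,6) → (2,6) → (2,7) → (1,7) → (1,8) → (0,8) → (0,9) → (0,10) → (0,11) → (1,11) → (2,11) → (2,10) → (2,9) → (3,9) → (4,9) → (4,8) → (4,7) → (3,7) → (3,6) → (4,6) → (4,5) → (4,4) → (5,4) → (5,5) → (6,5) → (7,5) → (7,6) → (6,6) → (5,6) → (5,7) → (5,8) → (5,9) → (5,10) → (4,10) → (4,11) → (3,11) → (3,12) → (3,13) → (4,13) → (4,12) → (5,12) → (5,11) → (6,11) → (6,10) → (7,10) → (7,11) → (8,11) → (9,11) → (10,11) → (11,11) → (12,11) → (12,10) → (13,10) → (13,9) → (13,8) → (13,7) → (12,7) → (12,8) → (11,8)
Distance: 109 steps

Solution:

┌───┬─────┬─────┬─────────┬─┐
│   │↱ → ↓│↱ ↓  │↱ → → ↓  │ │
│ ╷ │ ╶─┐ ╵ ╷ ┌─┘ ╶───┐ ╷ ╵ │
│ │ │↑ ↰│↳ ↑│↓│↱ ↑    │↓│   │
│ ├─┴─╴ ├───┤ ╵ ╶─┬───┘ ├─╴ │
│ │↱ → ↑│   │↳ ↑  │↓ ← ↲│   │
│ ╵ ┌───┘ ╷ ├───┐ │ ╷ ┌─┴───┤
│↱ ↑│↓ ↰  │ │↓ ↰│ │↓│ │↱ → ↓│
│ ┌─┘ ╷ ┌─┴─┘ ╷ └─┘ ├─┘ ┌─╴ │
│↑│↓ ↲│↑│↓ ← ↲│↑ ← ↲│↱ ↑│↓ ↲│
│ │ ╶─┤ │ ╶─┬─┴─────┘ ┌─┘ ╷ │
│↑│↳ ↓│↑│↳ ↓│↱ → → → ↑│↓ ↲│ │
│ ├─╴ │ └─┐ │ ┌─────┬─┘ ┌─┘ │
│↑│↓ ↲│↑ ↰│↓│↑│  A ↓│↓ ↲│   │
│ │ ┌─┴─╴ │ ╵ ├───┐ │ ╶─┤ ╶─┤
│↑│↓│↱ → ↑│↳ ↑│↓ ↰│↓│↳ ↓│   │
│ ╵ │ ┌───┴───┘ ╷ ╵ └─┐ ├─┐ │
│↑ ↲│↑│  ↓ ← ← ↲│↑ ↲  │↓│ │ │
├───┤ └─╴ ╷ ┌───┴─────┤ │ │ │
│   │↑ ← ↲│ │         │↓│ │ │
│ ╷ └─┬───┘ │ ┌───┬─╴ │ │ │ │
│ │   │     │ │   │   │↓│ │ │
│ └─┐ ╵ ┌───┤ └─╴ │ ┌─┘ │ ╵ │
│   │   │   │    B│ │  ↓│   │
├─┐ ├───┼─╴ └─┬─╴ ├─┴─╴ │ ┌─┤
│ │ │   │     │↱ ↑│  ↓ ↲│ │ │
│ ╵ ╵ ╷ ╵ ┌─╴ │ ╶─┴─╴ ┌─┘ ╵ │
│     │   │   │↑ ← ← ↲│     │
└─────┴───┴───┴───────┴─────┘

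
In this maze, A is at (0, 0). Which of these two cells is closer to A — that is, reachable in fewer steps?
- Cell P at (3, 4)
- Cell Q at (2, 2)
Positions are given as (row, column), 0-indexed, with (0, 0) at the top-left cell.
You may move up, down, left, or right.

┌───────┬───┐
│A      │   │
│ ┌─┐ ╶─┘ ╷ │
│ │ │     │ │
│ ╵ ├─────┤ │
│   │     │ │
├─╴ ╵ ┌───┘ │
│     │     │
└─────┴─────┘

Shortest path A → P at (3, 4): 11 steps
Shortest path A → Q at (2, 2): 6 steps

Q is closer (6 steps vs 11 steps).

Path to P:

┌───────┬───┐
│A → ↓  │↱ ↓│
│ ┌─┐ ╶─┘ ╷ │
│ │ │↳ → ↑│↓│
│ ╵ ├─────┤ │
│   │     │↓│
├─╴ ╵ ┌───┘ │
│     │  P ↲│
└─────┴─────┘

Path to Q:

┌───────┬───┐
│A      │   │
│ ┌─┐ ╶─┘ ╷ │
│↓│ │     │ │
│ ╵ ├─────┤ │
│↳ ↓│Q    │ │
├─╴ ╵ ┌───┘ │
│  ↳ ↑│     │
└─────┴─────┘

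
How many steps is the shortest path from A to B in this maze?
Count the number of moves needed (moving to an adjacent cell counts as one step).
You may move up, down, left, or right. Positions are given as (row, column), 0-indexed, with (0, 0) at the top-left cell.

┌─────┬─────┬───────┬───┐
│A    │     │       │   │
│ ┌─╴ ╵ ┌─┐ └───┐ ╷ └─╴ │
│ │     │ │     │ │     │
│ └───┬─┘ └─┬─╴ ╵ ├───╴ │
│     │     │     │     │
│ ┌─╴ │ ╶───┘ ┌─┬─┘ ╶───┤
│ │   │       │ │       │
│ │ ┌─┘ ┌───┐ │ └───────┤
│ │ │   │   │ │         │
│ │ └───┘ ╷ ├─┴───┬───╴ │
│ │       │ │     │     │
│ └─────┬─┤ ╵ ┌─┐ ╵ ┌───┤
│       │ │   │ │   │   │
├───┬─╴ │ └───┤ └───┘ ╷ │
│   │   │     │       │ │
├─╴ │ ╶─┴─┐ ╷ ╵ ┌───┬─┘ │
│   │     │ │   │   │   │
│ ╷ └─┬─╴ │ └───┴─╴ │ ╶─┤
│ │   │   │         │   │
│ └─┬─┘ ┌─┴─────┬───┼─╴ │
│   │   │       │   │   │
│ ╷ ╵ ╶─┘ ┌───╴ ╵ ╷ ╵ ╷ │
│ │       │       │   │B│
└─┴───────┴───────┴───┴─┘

Using BFS to find shortest path:
Start: (0, 0), End: (11, 11)
Path found:
(0,0) → (1,0) → (2,0) → (3,0) → (4,0) → (5,0) → (6,0) → (6,1) → (6,2) → (6,3) → (7,3) → (7,2) → (8,2) → (8,3) → (8,4) → (9,4) → (9,3) → (10,3) → (10,2) → (11,2) → (11,3) → (11,4) → (10,4) → (10,5) → (10,6) → (10,7) → (11,7) → (11,8) → (10,8) → (10,9) → (11,9) → (11,10) → (10,10) → (10,11) → (11,11)
Number of steps: 34

Solution:

┌─────┬─────┬───────┬───┐
│A    │     │       │   │
│ ┌─╴ ╵ ┌─┐ └───┐ ╷ └─╴ │
│↓│     │ │     │ │     │
│ └───┬─┘ └─┬─╴ ╵ ├───╴ │
│↓    │     │     │     │
│ ┌─╴ │ ╶───┘ ┌─┬─┘ ╶───┤
│↓│   │       │ │       │
│ │ ┌─┘ ┌───┐ │ └───────┤
│↓│ │   │   │ │         │
│ │ └───┘ ╷ ├─┴───┬───╴ │
│↓│       │ │     │     │
│ └─────┬─┤ ╵ ┌─┐ ╵ ┌───┤
│↳ → → ↓│ │   │ │   │   │
├───┬─╴ │ └───┤ └───┘ ╷ │
│   │↓ ↲│     │       │ │
├─╴ │ ╶─┴─┐ ╷ ╵ ┌───┬─┘ │
│   │↳ → ↓│ │   │   │   │
│ ╷ └─┬─╴ │ └───┴─╴ │ ╶─┤
│ │   │↓ ↲│         │   │
│ └─┬─┘ ┌─┴─────┬───┼─╴ │
│   │↓ ↲│↱ → → ↓│↱ ↓│↱ ↓│
│ ╷ ╵ ╶─┘ ┌───╴ ╵ ╷ ╵ ╷ │
│ │  ↳ → ↑│    ↳ ↑│↳ ↑│B│
└─┴───────┴───────┴───┴─┘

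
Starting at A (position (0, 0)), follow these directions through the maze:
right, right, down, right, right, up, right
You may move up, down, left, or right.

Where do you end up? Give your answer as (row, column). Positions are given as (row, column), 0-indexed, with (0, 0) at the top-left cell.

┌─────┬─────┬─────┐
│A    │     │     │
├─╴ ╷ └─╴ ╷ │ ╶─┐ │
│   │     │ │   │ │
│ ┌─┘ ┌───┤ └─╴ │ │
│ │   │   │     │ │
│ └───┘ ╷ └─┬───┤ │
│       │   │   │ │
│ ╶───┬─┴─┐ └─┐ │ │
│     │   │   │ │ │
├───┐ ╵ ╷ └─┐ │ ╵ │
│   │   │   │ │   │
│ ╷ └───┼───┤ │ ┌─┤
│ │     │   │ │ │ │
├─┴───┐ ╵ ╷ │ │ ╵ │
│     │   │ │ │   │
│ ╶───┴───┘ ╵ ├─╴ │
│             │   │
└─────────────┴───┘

Following directions step by step:
Start: (0, 0)
  right: (0, 0) → (0, 1)
  right: (0, 1) → (0, 2)
  down: (0, 2) → (1, 2)
  right: (1, 2) → (1, 3)
  right: (1, 3) → (1, 4)
  up: (1, 4) → (0, 4)
  right: (0, 4) → (0, 5)
Final position: (0, 5)

Path taken:

┌─────┬─────┬─────┐
│A → ↓│  ↱ B│     │
├─╴ ╷ └─╴ ╷ │ ╶─┐ │
│   │↳ → ↑│ │   │ │
│ ┌─┘ ┌───┤ └─╴ │ │
│ │   │   │     │ │
│ └───┘ ╷ └─┬───┤ │
│       │   │   │ │
│ ╶───┬─┴─┐ └─┐ │ │
│     │   │   │ │ │
├───┐ ╵ ╷ └─┐ │ ╵ │
│   │   │   │ │   │
│ ╷ └───┼───┤ │ ┌─┤
│ │     │   │ │ │ │
├─┴───┐ ╵ ╷ │ │ ╵ │
│     │   │ │ │   │
│ ╶───┴───┘ ╵ ├─╴ │
│             │   │
└─────────────┴───┘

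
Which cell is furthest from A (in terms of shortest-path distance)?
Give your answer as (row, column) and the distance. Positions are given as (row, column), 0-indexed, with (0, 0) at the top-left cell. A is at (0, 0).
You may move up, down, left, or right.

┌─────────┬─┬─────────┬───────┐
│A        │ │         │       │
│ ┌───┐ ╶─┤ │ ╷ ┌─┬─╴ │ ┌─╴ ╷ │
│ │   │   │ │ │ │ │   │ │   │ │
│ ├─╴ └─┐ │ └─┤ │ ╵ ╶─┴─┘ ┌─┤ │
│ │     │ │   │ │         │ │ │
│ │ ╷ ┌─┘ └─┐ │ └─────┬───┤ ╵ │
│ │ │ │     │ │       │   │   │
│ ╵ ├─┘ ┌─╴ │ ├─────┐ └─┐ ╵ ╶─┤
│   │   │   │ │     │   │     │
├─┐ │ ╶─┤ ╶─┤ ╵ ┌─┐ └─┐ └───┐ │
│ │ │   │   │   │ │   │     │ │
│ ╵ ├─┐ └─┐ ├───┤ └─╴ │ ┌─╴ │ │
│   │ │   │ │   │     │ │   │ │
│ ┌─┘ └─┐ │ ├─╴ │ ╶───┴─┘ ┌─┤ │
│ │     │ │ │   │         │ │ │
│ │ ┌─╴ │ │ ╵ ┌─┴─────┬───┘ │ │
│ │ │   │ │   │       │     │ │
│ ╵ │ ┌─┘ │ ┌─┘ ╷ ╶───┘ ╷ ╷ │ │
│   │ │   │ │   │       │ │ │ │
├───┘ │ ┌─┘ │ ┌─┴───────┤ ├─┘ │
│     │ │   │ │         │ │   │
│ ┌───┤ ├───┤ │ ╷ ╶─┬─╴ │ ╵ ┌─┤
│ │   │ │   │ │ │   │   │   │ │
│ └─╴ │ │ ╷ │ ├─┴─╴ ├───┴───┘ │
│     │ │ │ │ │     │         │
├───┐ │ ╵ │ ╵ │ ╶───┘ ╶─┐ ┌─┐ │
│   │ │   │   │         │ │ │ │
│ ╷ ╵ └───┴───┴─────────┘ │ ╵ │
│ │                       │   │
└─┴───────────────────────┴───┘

Computing BFS distances from A to all cells:
Furthest cell: (0, 5)
Distance: 107 steps

Path from A to the furthest cell:

┌─────────┬─┬─────────┬───────┐
│A → → ↓  │B│  ↓ ← ← ↰│    ↓ ↰│
│ ┌───┐ ╶─┤ │ ╷ ┌─┬─╴ │ ┌─╴ ╷ │
│ │   │↳ ↓│↑│ │↓│ │↱ ↑│ │↓ ↲│↑│
│ ├─╴ └─┐ │ └─┤ │ ╵ ╶─┴─┘ ┌─┤ │
│ │     │↓│↑ ↰│↓│  ↑ ← ← ↲│ │↑│
│ │ ╷ ┌─┘ └─┐ │ └─────┬───┤ ╵ │
│ │ │ │↓ ↲  │↑│↳ → → ↓│   │↱ ↑│
│ ╵ ├─┘ ┌─╴ │ ├─────┐ └─┐ ╵ ╶─┤
│   │↓ ↲│   │↑│↓ ← ↰│↳ ↓│  ↑ ↰│
├─┐ │ ╶─┤ ╶─┤ ╵ ┌─┐ └─┐ └───┐ │
│ │ │↳ ↓│   │↑ ↲│ │↑ ↰│↳ → ↓│↑│
│ ╵ ├─┐ └─┐ ├───┤ └─╴ │ ┌─╴ │ │
│   │ │↳ ↓│ │   │↱ → ↑│ │↓ ↲│↑│
│ ┌─┘ └─┐ │ ├─╴ │ ╶───┴─┘ ┌─┤ │
│ │     │↓│ │   │↑ ← ← ← ↲│ │↑│
│ │ ┌─╴ │ │ ╵ ┌─┴─────┬───┘ │ │
│ │ │   │↓│   │↱ ↓    │↱ ↓  │↑│
│ ╵ │ ┌─┘ │ ┌─┘ ╷ ╶───┘ ╷ ╷ │ │
│   │ │↓ ↲│ │↱ ↑│↳ → → ↑│↓│ │↑│
├───┘ │ ┌─┘ │ ┌─┴───────┤ ├─┘ │
│     │↓│   │↑│         │↓│↱ ↑│
│ ┌───┤ ├───┤ │ ╷ ╶─┬─╴ │ ╵ ┌─┤
│ │   │↓│↱ ↓│↑│ │   │   │↳ ↑│ │
│ └─╴ │ │ ╷ │ ├─┴─╴ ├───┴───┘ │
│     │↓│↑│↓│↑│     │         │
├───┐ │ ╵ │ ╵ │ ╶───┘ ╶─┐ ┌─┐ │
│   │ │↳ ↑│↳ ↑│         │ │ │ │
│ ╷ ╵ └───┴───┴─────────┘ │ ╵ │
│ │                       │   │
└─┴───────────────────────┴───┘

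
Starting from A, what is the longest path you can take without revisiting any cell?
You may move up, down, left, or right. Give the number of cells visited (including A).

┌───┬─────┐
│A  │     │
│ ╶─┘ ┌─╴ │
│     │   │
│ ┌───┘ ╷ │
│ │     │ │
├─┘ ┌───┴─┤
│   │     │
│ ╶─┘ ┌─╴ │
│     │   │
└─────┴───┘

Finding longest simple path using DFS:
Start: (0, 0)
Longest path visits 22 cells
Path: A → down → right → right → up → right → right → down → left → down → left → left → down → left → down → right → right → up → right → right → down → left

Solution:

┌───┬─────┐
│A  │↱ → ↓│
│ ╶─┘ ┌─╴ │
│↳ → ↑│↓ ↲│
│ ┌───┘ ╷ │
│ │↓ ← ↲│ │
├─┘ ┌───┴─┤
│↓ ↲│↱ → ↓│
│ ╶─┘ ┌─╴ │
│↳ → ↑│B ↲│
└─────┴───┘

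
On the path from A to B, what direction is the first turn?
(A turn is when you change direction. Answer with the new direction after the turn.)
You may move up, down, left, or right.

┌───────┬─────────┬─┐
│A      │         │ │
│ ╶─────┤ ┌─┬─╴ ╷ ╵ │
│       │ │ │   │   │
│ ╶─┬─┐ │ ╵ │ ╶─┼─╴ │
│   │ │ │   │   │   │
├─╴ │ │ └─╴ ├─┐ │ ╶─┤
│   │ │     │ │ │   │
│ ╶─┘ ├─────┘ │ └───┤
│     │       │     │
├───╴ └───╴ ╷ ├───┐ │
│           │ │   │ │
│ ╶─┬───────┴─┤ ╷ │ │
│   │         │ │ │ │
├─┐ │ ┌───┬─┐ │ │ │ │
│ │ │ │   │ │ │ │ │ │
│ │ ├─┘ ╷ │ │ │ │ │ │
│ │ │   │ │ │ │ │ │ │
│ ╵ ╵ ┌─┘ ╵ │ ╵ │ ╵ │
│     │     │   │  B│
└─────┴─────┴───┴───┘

Directions: down, right, right, right, down, down, right, right, up, left, up, up, right, right, right, down, left, down, right, down, down, right, right, down, down, down, down, down
First turn direction: right

Solution:

┌───────┬─────────┬─┐
│A      │↱ → → ↓  │ │
│ ╶─────┤ ┌─┬─╴ ╷ ╵ │
│↳ → → ↓│↑│ │↓ ↲│   │
│ ╶─┬─┐ │ ╵ │ ╶─┼─╴ │
│   │ │↓│↑ ↰│↳ ↓│   │
├─╴ │ │ └─╴ ├─┐ │ ╶─┤
│   │ │↳ → ↑│ │↓│   │
│ ╶─┘ ├─────┘ │ └───┤
│     │       │↳ → ↓│
├───╴ └───╴ ╷ ├───┐ │
│           │ │   │↓│
│ ╶─┬───────┴─┤ ╷ │ │
│   │         │ │ │↓│
├─┐ │ ┌───┬─┐ │ │ │ │
│ │ │ │   │ │ │ │ │↓│
│ │ ├─┘ ╷ │ │ │ │ │ │
│ │ │   │ │ │ │ │ │↓│
│ ╵ ╵ ┌─┘ ╵ │ ╵ │ ╵ │
│     │     │   │  B│
└─────┴─────┴───┴───┘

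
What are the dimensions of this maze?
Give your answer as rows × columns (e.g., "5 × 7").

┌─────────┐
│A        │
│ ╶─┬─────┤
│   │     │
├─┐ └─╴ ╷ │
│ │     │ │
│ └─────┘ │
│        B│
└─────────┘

Counting the maze dimensions:
Rows (vertical): 4
Columns (horizontal): 5
Dimensions: 4 × 5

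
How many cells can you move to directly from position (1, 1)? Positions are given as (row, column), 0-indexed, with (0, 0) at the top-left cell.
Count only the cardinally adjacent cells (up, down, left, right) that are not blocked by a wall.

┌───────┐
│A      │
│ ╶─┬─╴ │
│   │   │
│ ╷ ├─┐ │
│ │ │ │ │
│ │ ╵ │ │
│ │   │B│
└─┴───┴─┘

Checking passable neighbors of (1, 1):
Neighbors: (2, 1), (1, 0)
Count: 2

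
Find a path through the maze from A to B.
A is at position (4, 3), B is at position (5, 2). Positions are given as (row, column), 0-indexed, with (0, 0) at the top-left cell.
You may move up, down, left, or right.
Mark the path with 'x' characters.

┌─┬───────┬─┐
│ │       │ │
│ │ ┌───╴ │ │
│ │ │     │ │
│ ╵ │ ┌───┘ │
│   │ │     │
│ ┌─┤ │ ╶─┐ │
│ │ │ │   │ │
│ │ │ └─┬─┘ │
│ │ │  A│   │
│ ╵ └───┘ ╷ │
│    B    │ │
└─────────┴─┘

Finding the shortest path from (4, 3) to (5, 2):
Path length: 18 steps
Directions: left → up → up → up → right → right → up → left → left → left → down → down → left → down → down → down → right → right

Solution:

┌─┬───────┬─┐
│ │x x x x│ │
│ │ ┌───╴ │ │
│ │x│x x x│ │
│ ╵ │ ┌───┘ │
│x x│x│     │
│ ┌─┤ │ ╶─┐ │
│x│ │x│   │ │
│ │ │ └─┬─┘ │
│x│ │x A│   │
│ ╵ └───┘ ╷ │
│x x B    │ │
└─────────┴─┘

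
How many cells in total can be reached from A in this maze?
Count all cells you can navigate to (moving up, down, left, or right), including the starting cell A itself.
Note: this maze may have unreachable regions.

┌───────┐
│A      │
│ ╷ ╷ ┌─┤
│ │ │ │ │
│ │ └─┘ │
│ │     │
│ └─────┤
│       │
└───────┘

Using BFS/flood-fill to find all reachable cells from A:
Maze size: 4 × 4 = 16 total cells
All cells are reachable — the maze is fully connected.
Reachable cells: 16

Reachable region (· marks reachable cells):

┌───────┐
│A · · ·│
│ ╷ ╷ ┌─┤
│·│·│·│·│
│ │ └─┘ │
│·│· · ·│
│ └─────┤
│· · · ·│
└───────┘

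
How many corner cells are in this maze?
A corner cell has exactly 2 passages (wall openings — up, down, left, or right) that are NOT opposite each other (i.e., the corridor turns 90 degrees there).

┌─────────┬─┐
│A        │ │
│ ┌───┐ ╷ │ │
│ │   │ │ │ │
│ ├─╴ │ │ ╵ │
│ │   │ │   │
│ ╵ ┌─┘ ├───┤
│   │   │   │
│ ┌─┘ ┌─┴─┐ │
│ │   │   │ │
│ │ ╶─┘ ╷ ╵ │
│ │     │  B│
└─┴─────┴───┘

Counting corner cells (2 non-opposite passages):
Total corners: 19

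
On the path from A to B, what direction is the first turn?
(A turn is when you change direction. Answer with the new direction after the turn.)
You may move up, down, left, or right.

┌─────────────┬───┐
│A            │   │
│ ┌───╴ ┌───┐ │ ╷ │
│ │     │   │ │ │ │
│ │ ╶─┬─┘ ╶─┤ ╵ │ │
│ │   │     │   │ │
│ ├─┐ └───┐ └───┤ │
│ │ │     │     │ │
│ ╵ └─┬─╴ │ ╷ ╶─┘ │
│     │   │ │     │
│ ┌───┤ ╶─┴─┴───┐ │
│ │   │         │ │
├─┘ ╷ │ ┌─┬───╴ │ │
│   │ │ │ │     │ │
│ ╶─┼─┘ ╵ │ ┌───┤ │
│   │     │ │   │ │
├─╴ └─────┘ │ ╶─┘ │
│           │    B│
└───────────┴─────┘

Directions: right, right, right, right, right, right, down, down, right, up, up, right, down, down, down, down, down, down, down, down
First turn direction: down

Solution:

┌─────────────┬───┐
│A → → → → → ↓│↱ ↓│
│ ┌───╴ ┌───┐ │ ╷ │
│ │     │   │↓│↑│↓│
│ │ ╶─┬─┘ ╶─┤ ╵ │ │
│ │   │     │↳ ↑│↓│
│ ├─┐ └───┐ └───┤ │
│ │ │     │     │↓│
│ ╵ └─┬─╴ │ ╷ ╶─┘ │
│     │   │ │    ↓│
│ ┌───┤ ╶─┴─┴───┐ │
│ │   │         │↓│
├─┘ ╷ │ ┌─┬───╴ │ │
│   │ │ │ │     │↓│
│ ╶─┼─┘ ╵ │ ┌───┤ │
│   │     │ │   │↓│
├─╴ └─────┘ │ ╶─┘ │
│           │    B│
└───────────┴─────┘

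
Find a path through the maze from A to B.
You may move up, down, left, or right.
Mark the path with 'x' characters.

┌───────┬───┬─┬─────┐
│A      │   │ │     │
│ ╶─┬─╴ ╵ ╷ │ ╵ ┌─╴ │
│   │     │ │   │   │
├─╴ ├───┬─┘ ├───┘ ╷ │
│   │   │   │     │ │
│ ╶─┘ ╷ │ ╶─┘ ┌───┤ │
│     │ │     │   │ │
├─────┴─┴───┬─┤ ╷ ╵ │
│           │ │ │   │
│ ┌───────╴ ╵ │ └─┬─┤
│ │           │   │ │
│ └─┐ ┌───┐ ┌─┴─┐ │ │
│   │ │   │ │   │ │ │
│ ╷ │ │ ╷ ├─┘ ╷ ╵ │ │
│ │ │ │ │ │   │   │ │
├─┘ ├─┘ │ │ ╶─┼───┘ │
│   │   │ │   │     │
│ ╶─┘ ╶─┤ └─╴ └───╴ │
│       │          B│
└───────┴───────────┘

Finding the shortest path through the maze:
Path length: 40 steps
Directions: right → right → right → down → right → up → right → down → down → left → down → right → right → up → right → right → up → right → down → down → down → left → up → left → down → down → right → down → down → left → up → left → down → left → down → right → down → right → right → right

Solution:

┌───────┬───┬─┬─────┐
│A x x x│x x│ │     │
│ ╶─┬─╴ ╵ ╷ │ ╵ ┌─╴ │
│   │  x x│x│   │x x│
├─╴ ├───┬─┘ ├───┘ ╷ │
│   │   │x x│x x x│x│
│ ╶─┘ ╷ │ ╶─┘ ┌───┤ │
│     │ │x x x│x x│x│
├─────┴─┴───┬─┤ ╷ ╵ │
│           │ │x│x x│
│ ┌───────╴ ╵ │ └─┬─┤
│ │           │x x│ │
│ └─┐ ┌───┐ ┌─┴─┐ │ │
│   │ │   │ │x x│x│ │
│ ╷ │ │ ╷ ├─┘ ╷ ╵ │ │
│ │ │ │ │ │x x│x x│ │
├─┘ ├─┘ │ │ ╶─┼───┘ │
│   │   │ │x x│     │
│ ╶─┘ ╶─┤ └─╴ └───╴ │
│       │    x x x B│
└───────┴───────────┘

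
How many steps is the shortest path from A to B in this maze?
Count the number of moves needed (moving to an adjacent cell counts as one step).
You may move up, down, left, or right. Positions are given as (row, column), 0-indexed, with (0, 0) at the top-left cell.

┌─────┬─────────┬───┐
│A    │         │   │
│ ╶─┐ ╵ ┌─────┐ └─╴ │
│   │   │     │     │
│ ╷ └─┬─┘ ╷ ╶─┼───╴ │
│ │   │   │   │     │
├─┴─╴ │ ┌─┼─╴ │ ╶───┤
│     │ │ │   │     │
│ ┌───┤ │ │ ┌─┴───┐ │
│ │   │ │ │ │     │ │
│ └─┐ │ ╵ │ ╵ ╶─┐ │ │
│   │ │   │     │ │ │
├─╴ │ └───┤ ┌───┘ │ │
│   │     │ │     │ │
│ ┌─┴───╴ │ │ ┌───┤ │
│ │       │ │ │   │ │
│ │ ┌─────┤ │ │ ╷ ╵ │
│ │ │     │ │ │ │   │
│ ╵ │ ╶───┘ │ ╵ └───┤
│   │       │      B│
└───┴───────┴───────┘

Using BFS to find shortest path:
Start: (0, 0), End: (9, 9)
Path found:
(0,0) → (0,1) → (0,2) → (1,2) → (1,3) → (0,3) → (0,4) → (0,5) → (0,6) → (0,7) → (1,7) → (1,8) → (1,9) → (2,9) → (2,8) → (2,7) → (3,7) → (3,8) → (3,9) → (4,9) → (5,9) → (6,9) → (7,9) → (8,9) → (8,8) → (7,8) → (7,7) → (8,7) → (9,7) → (9,8) → (9,9)
Number of steps: 30

Solution:

┌─────┬─────────┬───┐
│A → ↓│↱ → → → ↓│   │
│ ╶─┐ ╵ ┌─────┐ └─╴ │
│   │↳ ↑│     │↳ → ↓│
│ ╷ └─┬─┘ ╷ ╶─┼───╴ │
│ │   │   │   │↓ ← ↲│
├─┴─╴ │ ┌─┼─╴ │ ╶───┤
│     │ │ │   │↳ → ↓│
│ ┌───┤ │ │ ┌─┴───┐ │
│ │   │ │ │ │     │↓│
│ └─┐ │ ╵ │ ╵ ╶─┐ │ │
│   │ │   │     │ │↓│
├─╴ │ └───┤ ┌───┘ │ │
│   │     │ │     │↓│
│ ┌─┴───╴ │ │ ┌───┤ │
│ │       │ │ │↓ ↰│↓│
│ │ ┌─────┤ │ │ ╷ ╵ │
│ │ │     │ │ │↓│↑ ↲│
│ ╵ │ ╶───┘ │ ╵ └───┤
│   │       │  ↳ → B│
└───┴───────┴───────┘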